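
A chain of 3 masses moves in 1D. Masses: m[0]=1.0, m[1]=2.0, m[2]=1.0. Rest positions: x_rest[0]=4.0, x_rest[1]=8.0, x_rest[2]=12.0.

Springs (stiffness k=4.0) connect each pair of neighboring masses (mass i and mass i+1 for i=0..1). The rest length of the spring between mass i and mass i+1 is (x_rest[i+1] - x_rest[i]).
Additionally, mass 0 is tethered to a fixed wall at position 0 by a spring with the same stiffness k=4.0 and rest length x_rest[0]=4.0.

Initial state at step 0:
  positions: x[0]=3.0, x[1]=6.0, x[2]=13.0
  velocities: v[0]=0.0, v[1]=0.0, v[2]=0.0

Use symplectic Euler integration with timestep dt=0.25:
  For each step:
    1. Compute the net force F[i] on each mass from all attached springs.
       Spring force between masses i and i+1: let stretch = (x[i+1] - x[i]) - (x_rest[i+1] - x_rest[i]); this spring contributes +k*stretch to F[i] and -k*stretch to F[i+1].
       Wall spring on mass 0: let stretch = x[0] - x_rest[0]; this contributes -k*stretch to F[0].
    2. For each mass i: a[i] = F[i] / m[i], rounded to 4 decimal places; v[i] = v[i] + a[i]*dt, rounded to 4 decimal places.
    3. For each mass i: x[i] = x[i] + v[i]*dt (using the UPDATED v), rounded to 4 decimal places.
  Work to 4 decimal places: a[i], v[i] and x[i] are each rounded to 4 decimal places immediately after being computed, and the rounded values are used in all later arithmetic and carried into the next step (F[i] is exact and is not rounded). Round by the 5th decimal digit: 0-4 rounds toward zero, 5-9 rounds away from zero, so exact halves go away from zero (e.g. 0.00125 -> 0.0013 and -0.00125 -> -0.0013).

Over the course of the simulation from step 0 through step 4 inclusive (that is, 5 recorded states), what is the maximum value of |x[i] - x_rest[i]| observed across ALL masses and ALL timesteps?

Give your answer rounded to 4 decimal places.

Step 0: x=[3.0000 6.0000 13.0000] v=[0.0000 0.0000 0.0000]
Step 1: x=[3.0000 6.5000 12.2500] v=[0.0000 2.0000 -3.0000]
Step 2: x=[3.1250 7.2813 11.0625] v=[0.5000 3.1250 -4.7500]
Step 3: x=[3.5078 8.0157 9.9297] v=[1.5313 2.9375 -4.5312]
Step 4: x=[4.1407 8.4259 9.3184] v=[2.5314 1.6406 -2.4452]
Max displacement = 2.6816

Answer: 2.6816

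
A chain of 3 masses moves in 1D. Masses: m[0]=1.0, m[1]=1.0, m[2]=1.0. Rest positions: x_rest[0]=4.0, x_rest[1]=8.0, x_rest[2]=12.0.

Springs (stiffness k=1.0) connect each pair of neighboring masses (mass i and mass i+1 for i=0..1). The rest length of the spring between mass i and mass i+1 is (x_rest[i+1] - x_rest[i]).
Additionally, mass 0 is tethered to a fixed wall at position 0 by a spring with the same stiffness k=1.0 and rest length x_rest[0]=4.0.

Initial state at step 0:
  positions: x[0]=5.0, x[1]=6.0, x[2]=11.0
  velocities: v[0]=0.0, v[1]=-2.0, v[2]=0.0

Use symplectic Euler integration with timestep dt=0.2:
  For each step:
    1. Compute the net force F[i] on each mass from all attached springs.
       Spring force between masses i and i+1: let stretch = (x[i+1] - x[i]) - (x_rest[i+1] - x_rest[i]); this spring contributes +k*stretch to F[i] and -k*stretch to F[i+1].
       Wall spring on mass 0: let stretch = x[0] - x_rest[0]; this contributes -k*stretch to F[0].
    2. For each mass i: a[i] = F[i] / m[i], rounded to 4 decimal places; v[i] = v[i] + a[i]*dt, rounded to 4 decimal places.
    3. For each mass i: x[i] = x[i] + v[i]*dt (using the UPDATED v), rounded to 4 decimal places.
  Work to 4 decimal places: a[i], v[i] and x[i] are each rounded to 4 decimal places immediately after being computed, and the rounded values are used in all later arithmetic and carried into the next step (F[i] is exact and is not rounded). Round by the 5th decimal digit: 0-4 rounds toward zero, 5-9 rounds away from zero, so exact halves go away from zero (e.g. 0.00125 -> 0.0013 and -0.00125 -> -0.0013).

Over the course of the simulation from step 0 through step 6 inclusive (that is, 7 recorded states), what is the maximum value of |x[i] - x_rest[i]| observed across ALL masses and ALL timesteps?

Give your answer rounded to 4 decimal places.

Answer: 2.3088

Derivation:
Step 0: x=[5.0000 6.0000 11.0000] v=[0.0000 -2.0000 0.0000]
Step 1: x=[4.8400 5.7600 10.9600] v=[-0.8000 -1.2000 -0.2000]
Step 2: x=[4.5232 5.6912 10.8720] v=[-1.5840 -0.3440 -0.4400]
Step 3: x=[4.0722 5.7829 10.7368] v=[-2.2550 0.4586 -0.6762]
Step 4: x=[3.5267 6.0043 10.5634] v=[-2.7273 1.1072 -0.8670]
Step 5: x=[2.9393 6.3090 10.3676] v=[-2.9371 1.5235 -0.9788]
Step 6: x=[2.3691 6.6413 10.1695] v=[-2.8510 1.6613 -0.9905]
Max displacement = 2.3088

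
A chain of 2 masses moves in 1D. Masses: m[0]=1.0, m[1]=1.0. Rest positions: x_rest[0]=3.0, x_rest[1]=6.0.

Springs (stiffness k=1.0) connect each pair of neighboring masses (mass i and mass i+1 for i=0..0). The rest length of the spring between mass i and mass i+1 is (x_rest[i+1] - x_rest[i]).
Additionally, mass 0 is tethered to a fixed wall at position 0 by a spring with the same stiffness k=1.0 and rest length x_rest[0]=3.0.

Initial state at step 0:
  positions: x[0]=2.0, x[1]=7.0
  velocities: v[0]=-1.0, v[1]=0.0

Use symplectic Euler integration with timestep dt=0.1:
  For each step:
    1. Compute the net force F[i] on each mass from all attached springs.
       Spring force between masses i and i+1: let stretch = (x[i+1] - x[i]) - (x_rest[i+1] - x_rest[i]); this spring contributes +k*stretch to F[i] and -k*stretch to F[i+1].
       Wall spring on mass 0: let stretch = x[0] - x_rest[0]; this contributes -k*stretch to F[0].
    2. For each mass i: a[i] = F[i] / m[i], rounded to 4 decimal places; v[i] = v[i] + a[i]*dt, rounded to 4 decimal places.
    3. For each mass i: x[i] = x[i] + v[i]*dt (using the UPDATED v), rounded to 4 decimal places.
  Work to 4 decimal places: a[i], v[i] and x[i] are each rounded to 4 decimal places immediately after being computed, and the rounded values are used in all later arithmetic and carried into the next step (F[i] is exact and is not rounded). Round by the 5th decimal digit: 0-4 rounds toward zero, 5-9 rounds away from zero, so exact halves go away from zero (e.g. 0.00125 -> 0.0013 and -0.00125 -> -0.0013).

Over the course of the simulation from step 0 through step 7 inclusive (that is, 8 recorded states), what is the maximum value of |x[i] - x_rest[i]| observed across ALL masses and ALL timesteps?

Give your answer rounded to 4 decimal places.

Step 0: x=[2.0000 7.0000] v=[-1.0000 0.0000]
Step 1: x=[1.9300 6.9800] v=[-0.7000 -0.2000]
Step 2: x=[1.8912 6.9395] v=[-0.3880 -0.4050]
Step 3: x=[1.8840 6.8785] v=[-0.0723 -0.6098]
Step 4: x=[1.9079 6.7976] v=[0.2388 -0.8093]
Step 5: x=[1.9616 6.6978] v=[0.5370 -0.9983]
Step 6: x=[2.0431 6.5806] v=[0.8145 -1.1719]
Step 7: x=[2.1495 6.4480] v=[1.0639 -1.3257]
Max displacement = 1.1160

Answer: 1.1160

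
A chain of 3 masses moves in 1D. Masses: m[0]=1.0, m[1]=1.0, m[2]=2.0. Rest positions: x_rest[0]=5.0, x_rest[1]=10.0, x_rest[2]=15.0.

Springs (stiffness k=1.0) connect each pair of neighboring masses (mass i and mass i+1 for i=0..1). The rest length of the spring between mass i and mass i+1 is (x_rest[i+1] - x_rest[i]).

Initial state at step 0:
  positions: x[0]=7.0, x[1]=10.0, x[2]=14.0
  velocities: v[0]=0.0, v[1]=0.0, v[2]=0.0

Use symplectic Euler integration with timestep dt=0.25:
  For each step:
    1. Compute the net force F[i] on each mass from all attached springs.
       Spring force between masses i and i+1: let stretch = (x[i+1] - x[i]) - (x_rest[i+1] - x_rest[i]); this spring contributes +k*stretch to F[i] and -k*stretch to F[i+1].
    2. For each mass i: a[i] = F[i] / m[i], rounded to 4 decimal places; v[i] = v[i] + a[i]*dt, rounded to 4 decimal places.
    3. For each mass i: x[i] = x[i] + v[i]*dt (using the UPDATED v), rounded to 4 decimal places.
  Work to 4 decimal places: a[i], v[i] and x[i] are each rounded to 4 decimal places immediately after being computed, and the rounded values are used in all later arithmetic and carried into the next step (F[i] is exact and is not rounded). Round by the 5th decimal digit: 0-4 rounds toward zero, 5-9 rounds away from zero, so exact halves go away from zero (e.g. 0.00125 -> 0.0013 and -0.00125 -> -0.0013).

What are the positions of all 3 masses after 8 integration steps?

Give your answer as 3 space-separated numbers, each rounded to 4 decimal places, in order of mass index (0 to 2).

Step 0: x=[7.0000 10.0000 14.0000] v=[0.0000 0.0000 0.0000]
Step 1: x=[6.8750 10.0625 14.0313] v=[-0.5000 0.2500 0.1250]
Step 2: x=[6.6367 10.1738 14.0948] v=[-0.9531 0.4453 0.2539]
Step 3: x=[6.3070 10.3091 14.1920] v=[-1.3188 0.5413 0.3888]
Step 4: x=[5.9149 10.4370 14.3241] v=[-1.5683 0.5115 0.5285]
Step 5: x=[5.4930 10.5252 14.4910] v=[-1.6878 0.3528 0.6676]
Step 6: x=[5.0731 10.5468 14.6902] v=[-1.6798 0.0862 0.7969]
Step 7: x=[4.6828 10.4852 14.9162] v=[-1.5614 -0.2464 0.9040]
Step 8: x=[4.3426 10.3379 15.1600] v=[-1.3608 -0.5893 0.9751]

Answer: 4.3426 10.3379 15.1600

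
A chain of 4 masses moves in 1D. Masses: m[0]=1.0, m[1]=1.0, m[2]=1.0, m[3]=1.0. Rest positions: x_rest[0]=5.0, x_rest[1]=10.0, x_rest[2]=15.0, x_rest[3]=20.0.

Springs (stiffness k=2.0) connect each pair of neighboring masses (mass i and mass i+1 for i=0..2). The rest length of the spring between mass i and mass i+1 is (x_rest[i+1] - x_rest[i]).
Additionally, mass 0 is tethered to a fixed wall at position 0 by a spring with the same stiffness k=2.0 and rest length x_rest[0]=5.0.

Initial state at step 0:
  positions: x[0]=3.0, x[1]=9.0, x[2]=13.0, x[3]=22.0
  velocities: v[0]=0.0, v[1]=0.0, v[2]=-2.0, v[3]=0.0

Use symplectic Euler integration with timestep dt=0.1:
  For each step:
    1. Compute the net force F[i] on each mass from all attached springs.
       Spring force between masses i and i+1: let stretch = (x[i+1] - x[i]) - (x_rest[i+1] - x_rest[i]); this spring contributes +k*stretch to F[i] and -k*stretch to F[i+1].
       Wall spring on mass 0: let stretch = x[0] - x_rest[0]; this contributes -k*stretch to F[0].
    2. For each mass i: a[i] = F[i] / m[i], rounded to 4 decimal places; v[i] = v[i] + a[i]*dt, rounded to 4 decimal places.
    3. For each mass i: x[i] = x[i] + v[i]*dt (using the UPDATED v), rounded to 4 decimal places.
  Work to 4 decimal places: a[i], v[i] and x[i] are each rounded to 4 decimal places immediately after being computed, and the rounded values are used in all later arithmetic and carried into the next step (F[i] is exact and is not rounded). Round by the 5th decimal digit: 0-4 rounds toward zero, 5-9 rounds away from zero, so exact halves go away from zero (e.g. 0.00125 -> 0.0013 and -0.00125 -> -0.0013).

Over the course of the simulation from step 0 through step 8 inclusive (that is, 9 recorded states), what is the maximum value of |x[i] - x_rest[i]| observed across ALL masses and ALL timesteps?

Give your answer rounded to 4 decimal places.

Step 0: x=[3.0000 9.0000 13.0000 22.0000] v=[0.0000 0.0000 -2.0000 0.0000]
Step 1: x=[3.0600 8.9600 12.9000 21.9200] v=[0.6000 -0.4000 -1.0000 -0.8000]
Step 2: x=[3.1768 8.8808 12.9016 21.7596] v=[1.1680 -0.7920 0.0160 -1.6040]
Step 3: x=[3.3441 8.7679 12.9999 21.5220] v=[1.6734 -1.1286 0.9834 -2.3756]
Step 4: x=[3.5530 8.6312 13.1840 21.2140] v=[2.0893 -1.3670 1.8414 -3.0800]
Step 5: x=[3.7924 8.4840 13.4377 20.8454] v=[2.3943 -1.4721 2.5368 -3.6860]
Step 6: x=[4.0498 8.3420 13.7405 20.4287] v=[2.5741 -1.4197 3.0276 -4.1675]
Step 7: x=[4.3121 8.2222 14.0691 19.9782] v=[2.6226 -1.1984 3.2855 -4.5051]
Step 8: x=[4.5663 8.1411 14.3989 19.5095] v=[2.5422 -0.8110 3.2979 -4.6869]
Max displacement = 2.1000

Answer: 2.1000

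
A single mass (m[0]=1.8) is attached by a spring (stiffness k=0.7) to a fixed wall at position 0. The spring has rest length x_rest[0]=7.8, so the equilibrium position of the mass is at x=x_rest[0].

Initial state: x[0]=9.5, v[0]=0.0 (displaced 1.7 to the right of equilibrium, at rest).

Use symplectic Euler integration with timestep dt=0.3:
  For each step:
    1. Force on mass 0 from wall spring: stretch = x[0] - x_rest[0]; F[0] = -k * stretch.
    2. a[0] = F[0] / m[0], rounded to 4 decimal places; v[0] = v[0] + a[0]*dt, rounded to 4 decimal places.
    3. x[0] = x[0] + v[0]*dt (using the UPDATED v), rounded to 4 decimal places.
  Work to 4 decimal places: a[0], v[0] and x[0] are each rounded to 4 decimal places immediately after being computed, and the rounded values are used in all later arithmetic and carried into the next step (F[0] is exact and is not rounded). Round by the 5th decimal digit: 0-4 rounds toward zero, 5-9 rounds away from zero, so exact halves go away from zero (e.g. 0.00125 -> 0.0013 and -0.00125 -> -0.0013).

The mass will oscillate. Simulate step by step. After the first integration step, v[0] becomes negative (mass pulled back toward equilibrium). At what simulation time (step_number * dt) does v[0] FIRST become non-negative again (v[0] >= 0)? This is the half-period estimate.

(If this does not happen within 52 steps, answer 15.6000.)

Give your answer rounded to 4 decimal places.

Step 0: x=[9.5000] v=[0.0000]
Step 1: x=[9.4405] v=[-0.1983]
Step 2: x=[9.3236] v=[-0.3897]
Step 3: x=[9.1534] v=[-0.5675]
Step 4: x=[8.9358] v=[-0.7254]
Step 5: x=[8.6784] v=[-0.8579]
Step 6: x=[8.3903] v=[-0.9604]
Step 7: x=[8.0815] v=[-1.0293]
Step 8: x=[7.7628] v=[-1.0622]
Step 9: x=[7.4454] v=[-1.0579]
Step 10: x=[7.1405] v=[-1.0165]
Step 11: x=[6.8586] v=[-0.9396]
Step 12: x=[6.6097] v=[-0.8298]
Step 13: x=[6.4024] v=[-0.6909]
Step 14: x=[6.2440] v=[-0.5279]
Step 15: x=[6.1401] v=[-0.3464]
Step 16: x=[6.0943] v=[-0.1528]
Step 17: x=[6.1082] v=[0.0462]
First v>=0 after going negative at step 17, time=5.1000

Answer: 5.1000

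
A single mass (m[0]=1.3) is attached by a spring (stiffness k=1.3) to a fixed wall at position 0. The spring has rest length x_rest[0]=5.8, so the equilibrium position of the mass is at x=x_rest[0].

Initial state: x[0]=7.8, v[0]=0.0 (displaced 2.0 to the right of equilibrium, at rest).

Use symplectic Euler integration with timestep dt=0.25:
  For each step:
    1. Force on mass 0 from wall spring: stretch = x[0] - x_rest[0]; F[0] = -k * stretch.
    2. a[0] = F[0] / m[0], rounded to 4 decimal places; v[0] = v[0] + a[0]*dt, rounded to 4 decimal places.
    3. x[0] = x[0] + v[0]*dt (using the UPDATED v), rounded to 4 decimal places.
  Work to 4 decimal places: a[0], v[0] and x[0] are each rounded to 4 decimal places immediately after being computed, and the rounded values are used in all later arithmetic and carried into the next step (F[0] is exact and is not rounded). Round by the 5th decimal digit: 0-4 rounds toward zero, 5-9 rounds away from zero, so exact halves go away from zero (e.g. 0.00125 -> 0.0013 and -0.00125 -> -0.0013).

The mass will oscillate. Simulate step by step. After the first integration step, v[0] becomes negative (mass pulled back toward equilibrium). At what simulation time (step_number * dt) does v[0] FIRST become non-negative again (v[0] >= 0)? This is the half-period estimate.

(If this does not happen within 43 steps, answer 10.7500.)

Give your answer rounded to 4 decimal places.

Step 0: x=[7.8000] v=[0.0000]
Step 1: x=[7.6750] v=[-0.5000]
Step 2: x=[7.4328] v=[-0.9688]
Step 3: x=[7.0886] v=[-1.3770]
Step 4: x=[6.6638] v=[-1.6992]
Step 5: x=[6.1850] v=[-1.9152]
Step 6: x=[5.6821] v=[-2.0115]
Step 7: x=[5.1866] v=[-1.9820]
Step 8: x=[4.7294] v=[-1.8287]
Step 9: x=[4.3391] v=[-1.5611]
Step 10: x=[4.0401] v=[-1.1959]
Step 11: x=[3.8511] v=[-0.7559]
Step 12: x=[3.7839] v=[-0.2687]
Step 13: x=[3.8427] v=[0.2353]
First v>=0 after going negative at step 13, time=3.2500

Answer: 3.2500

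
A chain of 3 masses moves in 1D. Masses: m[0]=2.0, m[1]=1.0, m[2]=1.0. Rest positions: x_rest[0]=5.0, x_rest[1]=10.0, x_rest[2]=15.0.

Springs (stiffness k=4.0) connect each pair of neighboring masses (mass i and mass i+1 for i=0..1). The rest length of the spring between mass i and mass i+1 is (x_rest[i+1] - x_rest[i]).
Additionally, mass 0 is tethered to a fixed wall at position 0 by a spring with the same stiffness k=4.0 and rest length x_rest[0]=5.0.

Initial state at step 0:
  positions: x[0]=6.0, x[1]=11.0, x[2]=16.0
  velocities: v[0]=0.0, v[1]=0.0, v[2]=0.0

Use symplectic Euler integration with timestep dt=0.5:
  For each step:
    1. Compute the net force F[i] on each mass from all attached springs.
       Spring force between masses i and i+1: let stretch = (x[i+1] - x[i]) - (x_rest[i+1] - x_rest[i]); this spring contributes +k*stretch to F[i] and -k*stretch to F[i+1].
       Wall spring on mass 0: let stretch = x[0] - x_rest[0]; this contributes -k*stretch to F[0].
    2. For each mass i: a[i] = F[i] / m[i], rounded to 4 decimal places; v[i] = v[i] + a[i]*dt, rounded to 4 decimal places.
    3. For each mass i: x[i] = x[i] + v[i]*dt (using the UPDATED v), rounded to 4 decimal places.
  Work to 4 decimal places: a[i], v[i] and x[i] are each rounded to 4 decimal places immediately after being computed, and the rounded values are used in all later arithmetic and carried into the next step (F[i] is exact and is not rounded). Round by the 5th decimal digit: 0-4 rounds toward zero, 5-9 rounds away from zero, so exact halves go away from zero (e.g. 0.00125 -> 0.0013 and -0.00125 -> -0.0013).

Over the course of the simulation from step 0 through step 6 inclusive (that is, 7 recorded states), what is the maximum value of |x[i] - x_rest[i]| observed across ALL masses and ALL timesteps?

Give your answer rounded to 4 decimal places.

Answer: 1.5000

Derivation:
Step 0: x=[6.0000 11.0000 16.0000] v=[0.0000 0.0000 0.0000]
Step 1: x=[5.5000 11.0000 16.0000] v=[-1.0000 0.0000 0.0000]
Step 2: x=[5.0000 10.5000 16.0000] v=[-1.0000 -1.0000 0.0000]
Step 3: x=[4.7500 10.0000 15.5000] v=[-0.5000 -1.0000 -1.0000]
Step 4: x=[4.7500 9.7500 14.5000] v=[0.0000 -0.5000 -2.0000]
Step 5: x=[4.8750 9.2500 13.7500] v=[0.2500 -1.0000 -1.5000]
Step 6: x=[4.7500 8.8750 13.5000] v=[-0.2500 -0.7500 -0.5000]
Max displacement = 1.5000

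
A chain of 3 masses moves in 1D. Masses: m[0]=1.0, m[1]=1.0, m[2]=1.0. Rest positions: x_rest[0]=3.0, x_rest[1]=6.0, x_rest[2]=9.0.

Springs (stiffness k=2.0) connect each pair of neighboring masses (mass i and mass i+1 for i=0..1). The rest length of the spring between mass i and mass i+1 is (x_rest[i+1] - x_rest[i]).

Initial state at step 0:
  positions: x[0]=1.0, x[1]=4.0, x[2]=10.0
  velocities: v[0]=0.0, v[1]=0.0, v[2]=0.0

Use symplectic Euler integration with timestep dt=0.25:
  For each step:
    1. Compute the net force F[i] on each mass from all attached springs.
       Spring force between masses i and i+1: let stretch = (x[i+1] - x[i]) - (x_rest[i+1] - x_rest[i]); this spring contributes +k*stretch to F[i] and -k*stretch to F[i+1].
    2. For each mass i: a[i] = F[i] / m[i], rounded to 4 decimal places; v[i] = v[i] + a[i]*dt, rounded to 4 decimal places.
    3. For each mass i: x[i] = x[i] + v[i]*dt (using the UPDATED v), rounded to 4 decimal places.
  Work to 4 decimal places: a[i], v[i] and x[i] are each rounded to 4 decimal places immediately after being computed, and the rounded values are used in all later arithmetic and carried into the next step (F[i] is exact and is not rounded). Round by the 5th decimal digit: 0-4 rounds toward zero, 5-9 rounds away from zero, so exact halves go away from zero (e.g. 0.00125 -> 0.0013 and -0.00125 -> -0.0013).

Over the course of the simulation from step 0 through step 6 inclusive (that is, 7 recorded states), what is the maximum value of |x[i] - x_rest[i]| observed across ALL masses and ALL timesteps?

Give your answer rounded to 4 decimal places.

Step 0: x=[1.0000 4.0000 10.0000] v=[0.0000 0.0000 0.0000]
Step 1: x=[1.0000 4.3750 9.6250] v=[0.0000 1.5000 -1.5000]
Step 2: x=[1.0469 4.9844 8.9688] v=[0.1875 2.4375 -2.6250]
Step 3: x=[1.2110 5.5997 8.1895] v=[0.6563 2.4610 -3.1172]
Step 4: x=[1.5487 5.9901 7.4615] v=[1.3507 1.5616 -2.9121]
Step 5: x=[2.0666 6.0093 6.9246] v=[2.0714 0.0766 -2.1478]
Step 6: x=[2.7023 5.6500 6.6482] v=[2.5428 -1.4371 -1.1055]
Max displacement = 2.3518

Answer: 2.3518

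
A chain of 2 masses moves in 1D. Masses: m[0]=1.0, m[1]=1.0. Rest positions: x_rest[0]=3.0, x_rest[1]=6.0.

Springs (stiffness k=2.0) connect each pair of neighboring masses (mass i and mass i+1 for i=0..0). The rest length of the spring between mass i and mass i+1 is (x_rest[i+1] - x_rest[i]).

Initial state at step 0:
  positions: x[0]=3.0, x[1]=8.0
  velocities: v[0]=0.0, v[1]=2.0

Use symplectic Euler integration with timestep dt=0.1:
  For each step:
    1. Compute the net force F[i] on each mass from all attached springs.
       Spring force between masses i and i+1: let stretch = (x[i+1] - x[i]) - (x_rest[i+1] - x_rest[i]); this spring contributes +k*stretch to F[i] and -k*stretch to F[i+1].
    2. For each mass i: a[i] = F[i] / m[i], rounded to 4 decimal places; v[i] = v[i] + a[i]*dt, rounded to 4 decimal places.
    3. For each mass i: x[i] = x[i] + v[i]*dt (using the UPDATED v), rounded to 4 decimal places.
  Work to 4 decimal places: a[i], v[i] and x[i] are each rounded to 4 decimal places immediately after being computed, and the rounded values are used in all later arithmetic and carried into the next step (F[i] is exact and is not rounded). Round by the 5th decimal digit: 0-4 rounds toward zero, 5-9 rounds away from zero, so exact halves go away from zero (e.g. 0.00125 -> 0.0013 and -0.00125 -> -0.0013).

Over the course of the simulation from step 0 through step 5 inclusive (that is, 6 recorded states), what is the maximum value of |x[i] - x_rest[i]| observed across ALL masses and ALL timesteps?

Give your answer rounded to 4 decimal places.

Step 0: x=[3.0000 8.0000] v=[0.0000 2.0000]
Step 1: x=[3.0400 8.1600] v=[0.4000 1.6000]
Step 2: x=[3.1224 8.2776] v=[0.8240 1.1760]
Step 3: x=[3.2479 8.3521] v=[1.2550 0.7450]
Step 4: x=[3.4155 8.3845] v=[1.6758 0.3242]
Step 5: x=[3.6225 8.3775] v=[2.0696 -0.0696]
Max displacement = 2.3845

Answer: 2.3845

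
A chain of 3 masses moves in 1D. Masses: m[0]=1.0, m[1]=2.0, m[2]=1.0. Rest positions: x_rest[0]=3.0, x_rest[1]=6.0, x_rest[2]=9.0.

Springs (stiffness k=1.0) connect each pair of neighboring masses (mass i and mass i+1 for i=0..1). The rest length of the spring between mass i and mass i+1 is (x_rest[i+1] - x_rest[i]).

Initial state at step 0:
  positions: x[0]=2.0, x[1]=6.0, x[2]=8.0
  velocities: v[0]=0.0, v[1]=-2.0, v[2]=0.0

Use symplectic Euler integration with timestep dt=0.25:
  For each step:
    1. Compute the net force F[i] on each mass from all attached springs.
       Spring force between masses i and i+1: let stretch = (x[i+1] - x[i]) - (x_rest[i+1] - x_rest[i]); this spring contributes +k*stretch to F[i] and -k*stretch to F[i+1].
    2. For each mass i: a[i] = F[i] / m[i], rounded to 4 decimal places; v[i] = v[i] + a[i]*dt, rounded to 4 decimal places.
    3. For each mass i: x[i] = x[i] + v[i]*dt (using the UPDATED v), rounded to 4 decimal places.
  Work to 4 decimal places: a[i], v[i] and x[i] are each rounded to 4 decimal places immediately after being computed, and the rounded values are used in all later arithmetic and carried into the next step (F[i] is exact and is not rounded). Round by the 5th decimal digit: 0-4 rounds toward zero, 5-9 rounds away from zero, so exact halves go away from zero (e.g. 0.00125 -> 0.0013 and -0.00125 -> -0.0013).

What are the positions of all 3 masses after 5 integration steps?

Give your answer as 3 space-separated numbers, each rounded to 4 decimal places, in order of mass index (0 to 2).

Answer: 2.1437 3.3565 8.1437

Derivation:
Step 0: x=[2.0000 6.0000 8.0000] v=[0.0000 -2.0000 0.0000]
Step 1: x=[2.0625 5.4375 8.0625] v=[0.2500 -2.2500 0.2500]
Step 2: x=[2.1485 4.8516 8.1485] v=[0.3438 -2.3438 0.3438]
Step 3: x=[2.2159 4.2842 8.2159] v=[0.2696 -2.2696 0.2696]
Step 4: x=[2.2251 3.7750 8.2251] v=[0.0367 -2.0367 0.0367]
Step 5: x=[2.1437 3.3565 8.1437] v=[-0.3258 -1.6742 -0.3258]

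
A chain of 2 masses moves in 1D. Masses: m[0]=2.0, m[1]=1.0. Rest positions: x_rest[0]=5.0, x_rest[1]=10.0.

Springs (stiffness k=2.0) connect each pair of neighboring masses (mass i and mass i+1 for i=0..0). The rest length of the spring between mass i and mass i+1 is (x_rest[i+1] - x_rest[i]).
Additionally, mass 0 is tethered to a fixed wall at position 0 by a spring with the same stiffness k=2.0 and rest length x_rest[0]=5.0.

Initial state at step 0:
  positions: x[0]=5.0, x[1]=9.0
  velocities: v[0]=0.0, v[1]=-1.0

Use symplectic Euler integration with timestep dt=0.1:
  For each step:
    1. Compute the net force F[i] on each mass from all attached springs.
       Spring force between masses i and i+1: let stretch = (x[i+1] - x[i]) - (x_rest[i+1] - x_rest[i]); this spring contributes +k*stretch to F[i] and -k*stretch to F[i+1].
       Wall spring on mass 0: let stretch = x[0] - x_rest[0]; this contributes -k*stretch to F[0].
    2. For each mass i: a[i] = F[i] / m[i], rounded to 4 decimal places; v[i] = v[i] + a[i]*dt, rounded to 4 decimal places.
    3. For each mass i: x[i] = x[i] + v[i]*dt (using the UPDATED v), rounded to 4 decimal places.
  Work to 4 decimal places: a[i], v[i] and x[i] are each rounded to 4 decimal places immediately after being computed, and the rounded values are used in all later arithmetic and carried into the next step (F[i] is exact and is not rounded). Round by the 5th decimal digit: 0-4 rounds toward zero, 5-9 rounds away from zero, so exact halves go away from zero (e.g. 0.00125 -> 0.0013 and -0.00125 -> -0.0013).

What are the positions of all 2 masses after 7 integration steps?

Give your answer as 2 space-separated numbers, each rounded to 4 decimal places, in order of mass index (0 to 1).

Answer: 4.7164 8.8932

Derivation:
Step 0: x=[5.0000 9.0000] v=[0.0000 -1.0000]
Step 1: x=[4.9900 8.9200] v=[-0.1000 -0.8000]
Step 2: x=[4.9694 8.8614] v=[-0.2060 -0.5860]
Step 3: x=[4.9380 8.8250] v=[-0.3137 -0.3644]
Step 4: x=[4.8961 8.8108] v=[-0.4188 -0.1418]
Step 5: x=[4.8444 8.8183] v=[-0.5169 0.0753]
Step 6: x=[4.7840 8.8464] v=[-0.6040 0.2805]
Step 7: x=[4.7164 8.8932] v=[-0.6762 0.4680]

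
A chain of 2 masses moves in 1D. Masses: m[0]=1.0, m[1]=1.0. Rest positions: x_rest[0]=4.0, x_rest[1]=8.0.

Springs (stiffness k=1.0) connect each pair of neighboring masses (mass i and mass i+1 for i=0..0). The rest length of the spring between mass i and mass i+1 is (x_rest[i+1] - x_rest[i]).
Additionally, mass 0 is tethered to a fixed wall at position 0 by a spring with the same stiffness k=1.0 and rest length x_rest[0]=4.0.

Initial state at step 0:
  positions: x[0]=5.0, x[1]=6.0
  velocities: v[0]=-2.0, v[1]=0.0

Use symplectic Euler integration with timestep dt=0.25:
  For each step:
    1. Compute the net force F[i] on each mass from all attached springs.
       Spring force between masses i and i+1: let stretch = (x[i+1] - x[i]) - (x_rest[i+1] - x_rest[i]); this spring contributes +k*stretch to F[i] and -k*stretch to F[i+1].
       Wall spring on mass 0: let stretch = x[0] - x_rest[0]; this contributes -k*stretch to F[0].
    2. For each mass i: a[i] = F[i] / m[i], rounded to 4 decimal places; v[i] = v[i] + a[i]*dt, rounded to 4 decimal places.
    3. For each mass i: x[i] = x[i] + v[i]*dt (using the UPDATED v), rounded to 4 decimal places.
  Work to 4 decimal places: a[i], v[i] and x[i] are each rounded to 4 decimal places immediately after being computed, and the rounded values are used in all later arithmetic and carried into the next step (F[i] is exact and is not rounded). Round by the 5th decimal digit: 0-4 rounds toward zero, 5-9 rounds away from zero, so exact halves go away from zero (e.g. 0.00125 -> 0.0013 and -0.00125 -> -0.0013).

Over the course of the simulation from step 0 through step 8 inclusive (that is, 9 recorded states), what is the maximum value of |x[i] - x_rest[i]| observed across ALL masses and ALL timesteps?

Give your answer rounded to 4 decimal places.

Step 0: x=[5.0000 6.0000] v=[-2.0000 0.0000]
Step 1: x=[4.2500 6.1875] v=[-3.0000 0.7500]
Step 2: x=[3.3555 6.5039] v=[-3.5781 1.2656]
Step 3: x=[2.4480 6.8735] v=[-3.6299 1.4785]
Step 4: x=[1.6641 7.2165] v=[-3.1355 1.3721]
Step 5: x=[1.1233 7.4625] v=[-2.1634 0.9840]
Step 6: x=[0.9085 7.5623] v=[-0.8594 0.3992]
Step 7: x=[1.0527 7.4962] v=[0.5769 -0.2643]
Step 8: x=[1.5339 7.2774] v=[1.9246 -0.8752]
Max displacement = 3.0915

Answer: 3.0915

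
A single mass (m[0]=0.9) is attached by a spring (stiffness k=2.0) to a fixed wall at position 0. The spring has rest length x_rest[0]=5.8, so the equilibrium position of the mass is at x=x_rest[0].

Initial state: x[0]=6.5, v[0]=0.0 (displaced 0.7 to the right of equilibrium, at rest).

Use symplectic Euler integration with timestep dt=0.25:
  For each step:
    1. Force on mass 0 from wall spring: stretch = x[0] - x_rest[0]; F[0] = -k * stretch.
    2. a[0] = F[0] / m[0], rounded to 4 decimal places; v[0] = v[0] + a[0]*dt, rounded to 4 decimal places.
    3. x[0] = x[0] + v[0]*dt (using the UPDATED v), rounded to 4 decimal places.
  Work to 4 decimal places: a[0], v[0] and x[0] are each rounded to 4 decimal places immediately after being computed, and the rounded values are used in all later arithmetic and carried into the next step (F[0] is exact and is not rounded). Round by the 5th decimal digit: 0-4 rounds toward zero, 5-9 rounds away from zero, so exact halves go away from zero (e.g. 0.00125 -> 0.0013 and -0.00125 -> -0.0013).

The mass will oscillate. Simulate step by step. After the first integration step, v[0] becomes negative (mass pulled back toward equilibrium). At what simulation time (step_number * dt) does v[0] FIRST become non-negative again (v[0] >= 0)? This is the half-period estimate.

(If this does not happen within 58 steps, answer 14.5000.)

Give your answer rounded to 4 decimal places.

Answer: 2.2500

Derivation:
Step 0: x=[6.5000] v=[0.0000]
Step 1: x=[6.4028] v=[-0.3889]
Step 2: x=[6.2219] v=[-0.7238]
Step 3: x=[5.9824] v=[-0.9582]
Step 4: x=[5.7175] v=[-1.0595]
Step 5: x=[5.4641] v=[-1.0137]
Step 6: x=[5.2573] v=[-0.8271]
Step 7: x=[5.1259] v=[-0.5256]
Step 8: x=[5.0881] v=[-0.1511]
Step 9: x=[5.1492] v=[0.2444]
First v>=0 after going negative at step 9, time=2.2500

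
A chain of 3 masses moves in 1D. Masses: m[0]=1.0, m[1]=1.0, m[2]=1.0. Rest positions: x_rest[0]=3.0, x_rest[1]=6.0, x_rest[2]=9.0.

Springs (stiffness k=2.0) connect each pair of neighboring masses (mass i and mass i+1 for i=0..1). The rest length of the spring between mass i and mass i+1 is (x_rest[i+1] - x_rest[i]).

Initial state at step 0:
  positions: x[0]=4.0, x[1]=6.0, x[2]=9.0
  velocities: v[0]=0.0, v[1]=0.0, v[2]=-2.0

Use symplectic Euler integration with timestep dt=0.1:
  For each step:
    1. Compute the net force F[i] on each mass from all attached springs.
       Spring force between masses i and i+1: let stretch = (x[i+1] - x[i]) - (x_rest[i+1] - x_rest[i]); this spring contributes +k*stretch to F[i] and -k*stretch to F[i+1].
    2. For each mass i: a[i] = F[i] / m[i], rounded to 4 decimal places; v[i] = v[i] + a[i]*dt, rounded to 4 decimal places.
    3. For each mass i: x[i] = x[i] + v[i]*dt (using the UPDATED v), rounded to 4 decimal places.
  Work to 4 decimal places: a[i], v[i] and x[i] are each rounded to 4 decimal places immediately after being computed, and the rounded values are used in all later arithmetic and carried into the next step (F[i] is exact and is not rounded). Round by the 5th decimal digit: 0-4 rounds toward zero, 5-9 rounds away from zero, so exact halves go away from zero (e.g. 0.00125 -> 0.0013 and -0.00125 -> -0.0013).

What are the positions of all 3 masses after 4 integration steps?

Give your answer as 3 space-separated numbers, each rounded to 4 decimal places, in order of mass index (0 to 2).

Step 0: x=[4.0000 6.0000 9.0000] v=[0.0000 0.0000 -2.0000]
Step 1: x=[3.9800 6.0200 8.8000] v=[-0.2000 0.2000 -2.0000]
Step 2: x=[3.9408 6.0548 8.6044] v=[-0.3920 0.3480 -1.9560]
Step 3: x=[3.8839 6.0983 8.4178] v=[-0.5692 0.4351 -1.8659]
Step 4: x=[3.8113 6.1439 8.2448] v=[-0.7263 0.4561 -1.7298]

Answer: 3.8113 6.1439 8.2448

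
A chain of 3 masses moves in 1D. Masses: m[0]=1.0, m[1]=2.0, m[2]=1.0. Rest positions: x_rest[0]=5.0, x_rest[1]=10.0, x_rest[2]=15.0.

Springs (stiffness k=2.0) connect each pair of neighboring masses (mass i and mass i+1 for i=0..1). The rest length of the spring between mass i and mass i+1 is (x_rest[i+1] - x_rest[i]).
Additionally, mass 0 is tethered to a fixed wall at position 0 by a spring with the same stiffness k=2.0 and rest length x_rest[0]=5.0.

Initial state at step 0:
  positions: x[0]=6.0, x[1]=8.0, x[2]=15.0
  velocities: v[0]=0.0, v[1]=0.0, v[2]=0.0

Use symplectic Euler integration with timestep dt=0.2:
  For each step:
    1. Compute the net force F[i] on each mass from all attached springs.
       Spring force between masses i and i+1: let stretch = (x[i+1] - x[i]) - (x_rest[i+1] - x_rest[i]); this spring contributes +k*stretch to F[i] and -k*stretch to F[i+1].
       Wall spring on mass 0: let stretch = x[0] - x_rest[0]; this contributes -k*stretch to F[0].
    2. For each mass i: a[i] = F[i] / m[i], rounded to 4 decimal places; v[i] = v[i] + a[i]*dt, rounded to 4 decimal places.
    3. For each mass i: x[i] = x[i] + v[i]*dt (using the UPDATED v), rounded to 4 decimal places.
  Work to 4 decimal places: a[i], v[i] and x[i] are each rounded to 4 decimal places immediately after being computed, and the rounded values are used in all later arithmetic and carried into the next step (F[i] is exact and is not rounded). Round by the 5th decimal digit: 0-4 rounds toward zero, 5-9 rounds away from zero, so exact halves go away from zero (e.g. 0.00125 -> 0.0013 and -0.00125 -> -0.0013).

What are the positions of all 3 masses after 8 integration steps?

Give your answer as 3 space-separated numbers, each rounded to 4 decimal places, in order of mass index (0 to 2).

Answer: 3.5182 10.3163 13.3411

Derivation:
Step 0: x=[6.0000 8.0000 15.0000] v=[0.0000 0.0000 0.0000]
Step 1: x=[5.6800 8.2000 14.8400] v=[-1.6000 1.0000 -0.8000]
Step 2: x=[5.1072 8.5648 14.5488] v=[-2.8640 1.8240 -1.4560]
Step 3: x=[4.4024 9.0307 14.1789] v=[-3.5238 2.3293 -1.8496]
Step 4: x=[3.7157 9.5174 13.7971] v=[-3.4334 2.4333 -1.9089]
Step 5: x=[3.1959 9.9432 13.4729] v=[-2.5990 2.1289 -1.6208]
Step 6: x=[2.9602 10.2403 13.2664] v=[-1.1784 1.4854 -1.0327]
Step 7: x=[3.0701 10.3672 13.2178] v=[0.5496 0.6346 -0.2431]
Step 8: x=[3.5182 10.3163 13.3411] v=[2.2404 -0.2547 0.6167]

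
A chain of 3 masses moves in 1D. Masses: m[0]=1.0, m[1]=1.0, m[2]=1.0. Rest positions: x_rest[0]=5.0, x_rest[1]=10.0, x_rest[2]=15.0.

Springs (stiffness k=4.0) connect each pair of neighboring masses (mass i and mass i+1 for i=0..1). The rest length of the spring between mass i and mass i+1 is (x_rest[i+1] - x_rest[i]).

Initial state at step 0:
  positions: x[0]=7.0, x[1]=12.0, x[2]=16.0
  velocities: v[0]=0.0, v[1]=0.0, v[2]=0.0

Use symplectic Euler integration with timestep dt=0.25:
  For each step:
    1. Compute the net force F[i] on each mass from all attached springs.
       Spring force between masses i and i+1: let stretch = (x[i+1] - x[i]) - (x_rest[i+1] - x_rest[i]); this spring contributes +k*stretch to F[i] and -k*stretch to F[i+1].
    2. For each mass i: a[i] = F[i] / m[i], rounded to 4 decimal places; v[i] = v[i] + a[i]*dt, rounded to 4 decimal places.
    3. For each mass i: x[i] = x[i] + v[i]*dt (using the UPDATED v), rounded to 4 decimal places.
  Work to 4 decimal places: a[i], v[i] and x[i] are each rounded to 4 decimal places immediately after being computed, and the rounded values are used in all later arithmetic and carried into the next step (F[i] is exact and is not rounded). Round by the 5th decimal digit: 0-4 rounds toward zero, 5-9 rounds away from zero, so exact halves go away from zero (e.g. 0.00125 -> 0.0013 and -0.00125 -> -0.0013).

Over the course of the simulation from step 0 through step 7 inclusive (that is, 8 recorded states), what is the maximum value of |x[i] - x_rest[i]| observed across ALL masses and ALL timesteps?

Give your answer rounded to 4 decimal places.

Answer: 2.1172

Derivation:
Step 0: x=[7.0000 12.0000 16.0000] v=[0.0000 0.0000 0.0000]
Step 1: x=[7.0000 11.7500 16.2500] v=[0.0000 -1.0000 1.0000]
Step 2: x=[6.9375 11.4375 16.6250] v=[-0.2500 -1.2500 1.5000]
Step 3: x=[6.7500 11.2969 16.9531] v=[-0.7500 -0.5625 1.3125]
Step 4: x=[6.4492 11.4336 17.1172] v=[-1.2031 0.5468 0.6563]
Step 5: x=[6.1445 11.7451 17.1104] v=[-1.2187 1.2460 -0.0273]
Step 6: x=[5.9900 11.9978 17.0123] v=[-0.6181 1.0107 -0.3926]
Step 7: x=[6.0874 12.0022 16.9105] v=[0.3897 0.0174 -0.4071]
Max displacement = 2.1172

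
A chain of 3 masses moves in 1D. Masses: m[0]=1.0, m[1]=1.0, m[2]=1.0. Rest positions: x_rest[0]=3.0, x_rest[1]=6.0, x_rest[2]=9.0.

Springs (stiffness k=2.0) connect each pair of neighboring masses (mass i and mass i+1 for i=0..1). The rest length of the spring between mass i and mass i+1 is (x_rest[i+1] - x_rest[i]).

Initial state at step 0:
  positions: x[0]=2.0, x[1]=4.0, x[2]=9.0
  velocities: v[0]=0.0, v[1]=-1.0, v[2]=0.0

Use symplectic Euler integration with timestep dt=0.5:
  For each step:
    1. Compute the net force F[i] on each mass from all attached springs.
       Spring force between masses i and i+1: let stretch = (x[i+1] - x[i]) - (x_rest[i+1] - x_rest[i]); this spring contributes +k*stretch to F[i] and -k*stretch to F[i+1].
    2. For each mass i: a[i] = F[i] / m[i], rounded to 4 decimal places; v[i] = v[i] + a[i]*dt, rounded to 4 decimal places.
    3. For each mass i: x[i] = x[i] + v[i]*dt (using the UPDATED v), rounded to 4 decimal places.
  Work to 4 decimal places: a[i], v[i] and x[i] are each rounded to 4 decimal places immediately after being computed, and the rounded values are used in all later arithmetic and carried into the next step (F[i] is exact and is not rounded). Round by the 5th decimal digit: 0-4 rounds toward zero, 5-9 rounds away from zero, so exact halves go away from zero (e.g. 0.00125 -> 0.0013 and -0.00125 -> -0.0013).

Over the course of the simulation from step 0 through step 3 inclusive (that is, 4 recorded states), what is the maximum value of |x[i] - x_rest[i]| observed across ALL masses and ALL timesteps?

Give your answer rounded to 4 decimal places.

Step 0: x=[2.0000 4.0000 9.0000] v=[0.0000 -1.0000 0.0000]
Step 1: x=[1.5000 5.0000 8.0000] v=[-1.0000 2.0000 -2.0000]
Step 2: x=[1.2500 5.7500 7.0000] v=[-0.5000 1.5000 -2.0000]
Step 3: x=[1.7500 4.8750 6.8750] v=[1.0000 -1.7500 -0.2500]
Max displacement = 2.1250

Answer: 2.1250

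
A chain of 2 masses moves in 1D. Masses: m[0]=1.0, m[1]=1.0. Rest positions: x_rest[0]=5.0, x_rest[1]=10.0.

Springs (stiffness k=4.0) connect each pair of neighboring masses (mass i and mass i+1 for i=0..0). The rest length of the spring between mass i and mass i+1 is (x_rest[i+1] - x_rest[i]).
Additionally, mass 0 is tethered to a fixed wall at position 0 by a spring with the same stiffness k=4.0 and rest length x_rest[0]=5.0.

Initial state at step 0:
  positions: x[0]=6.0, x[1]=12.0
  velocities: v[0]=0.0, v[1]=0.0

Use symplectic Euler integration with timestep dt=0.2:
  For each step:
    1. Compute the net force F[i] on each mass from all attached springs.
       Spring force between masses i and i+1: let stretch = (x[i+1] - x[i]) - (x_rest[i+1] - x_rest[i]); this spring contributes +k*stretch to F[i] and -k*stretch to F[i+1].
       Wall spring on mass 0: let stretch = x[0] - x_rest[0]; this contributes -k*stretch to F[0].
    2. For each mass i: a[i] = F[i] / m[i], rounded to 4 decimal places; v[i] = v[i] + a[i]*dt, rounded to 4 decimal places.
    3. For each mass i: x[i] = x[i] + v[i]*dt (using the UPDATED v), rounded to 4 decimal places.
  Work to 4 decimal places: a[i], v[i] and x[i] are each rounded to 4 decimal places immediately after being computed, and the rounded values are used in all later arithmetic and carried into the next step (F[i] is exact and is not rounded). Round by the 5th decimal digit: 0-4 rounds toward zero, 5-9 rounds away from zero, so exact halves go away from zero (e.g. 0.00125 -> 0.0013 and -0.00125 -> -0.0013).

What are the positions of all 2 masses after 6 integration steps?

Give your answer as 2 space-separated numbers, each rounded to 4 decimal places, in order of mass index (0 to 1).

Step 0: x=[6.0000 12.0000] v=[0.0000 0.0000]
Step 1: x=[6.0000 11.8400] v=[0.0000 -0.8000]
Step 2: x=[5.9744 11.5456] v=[-0.1280 -1.4720]
Step 3: x=[5.8843 11.1598] v=[-0.4506 -1.9290]
Step 4: x=[5.6968 10.7299] v=[-0.9376 -2.1494]
Step 5: x=[5.4031 10.2947] v=[-1.4686 -2.1759]
Step 6: x=[5.0275 9.8769] v=[-1.8778 -2.0892]

Answer: 5.0275 9.8769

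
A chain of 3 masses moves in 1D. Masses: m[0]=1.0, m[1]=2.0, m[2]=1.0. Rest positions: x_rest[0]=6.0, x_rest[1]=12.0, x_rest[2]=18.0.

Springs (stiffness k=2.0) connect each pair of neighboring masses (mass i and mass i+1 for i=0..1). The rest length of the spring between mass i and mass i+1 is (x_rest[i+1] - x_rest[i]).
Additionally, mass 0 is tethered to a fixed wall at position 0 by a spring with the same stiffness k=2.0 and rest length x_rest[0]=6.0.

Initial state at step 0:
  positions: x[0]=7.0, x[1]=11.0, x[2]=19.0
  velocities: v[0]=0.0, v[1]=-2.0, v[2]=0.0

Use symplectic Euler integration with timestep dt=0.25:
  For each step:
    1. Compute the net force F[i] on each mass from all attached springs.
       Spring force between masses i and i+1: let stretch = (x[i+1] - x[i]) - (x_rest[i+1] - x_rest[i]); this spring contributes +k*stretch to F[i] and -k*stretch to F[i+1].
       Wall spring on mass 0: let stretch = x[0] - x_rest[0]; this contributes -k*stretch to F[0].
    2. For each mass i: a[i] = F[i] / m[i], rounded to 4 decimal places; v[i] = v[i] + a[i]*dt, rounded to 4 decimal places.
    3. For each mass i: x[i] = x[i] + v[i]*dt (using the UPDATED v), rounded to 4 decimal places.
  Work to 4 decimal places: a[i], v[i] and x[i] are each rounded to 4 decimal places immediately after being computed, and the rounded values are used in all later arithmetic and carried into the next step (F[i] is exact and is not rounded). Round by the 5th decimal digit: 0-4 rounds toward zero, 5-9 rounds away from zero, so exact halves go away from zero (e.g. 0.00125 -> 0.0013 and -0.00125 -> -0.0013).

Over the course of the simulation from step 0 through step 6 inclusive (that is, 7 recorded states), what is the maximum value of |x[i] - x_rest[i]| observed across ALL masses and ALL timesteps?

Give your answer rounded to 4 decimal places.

Answer: 2.5182

Derivation:
Step 0: x=[7.0000 11.0000 19.0000] v=[0.0000 -2.0000 0.0000]
Step 1: x=[6.6250 10.7500 18.7500] v=[-1.5000 -1.0000 -1.0000]
Step 2: x=[5.9375 10.7422 18.2500] v=[-2.7500 -0.0313 -2.0000]
Step 3: x=[5.1084 10.9033 17.5615] v=[-3.3164 0.6445 -2.7539]
Step 4: x=[4.3651 11.1184 16.7908] v=[-2.9732 0.8603 -3.0830]
Step 5: x=[3.9203 11.2659 16.0610] v=[-1.7791 0.5901 -2.9192]
Step 6: x=[3.9037 11.2540 15.4818] v=[-0.0665 -0.0475 -2.3168]
Max displacement = 2.5182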